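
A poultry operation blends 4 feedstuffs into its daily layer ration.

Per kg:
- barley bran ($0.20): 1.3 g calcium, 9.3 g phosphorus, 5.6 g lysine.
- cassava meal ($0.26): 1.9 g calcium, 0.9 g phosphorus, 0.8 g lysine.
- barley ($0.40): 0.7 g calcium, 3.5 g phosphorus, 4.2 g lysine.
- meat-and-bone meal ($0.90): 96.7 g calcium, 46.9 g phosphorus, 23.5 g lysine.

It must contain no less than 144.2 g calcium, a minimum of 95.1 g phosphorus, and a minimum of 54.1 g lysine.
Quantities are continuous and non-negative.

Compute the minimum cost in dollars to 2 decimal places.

Let x1 = kg of barley bran, x2 = kg of cassava meal, x3 = kg of barley, x4 = kg of meat-and-bone meal.
Minimise 0.2x1 + 0.26x2 + 0.4x3 + 0.9x4 with:
  1.3x1 + 1.9x2 + 0.7x3 + 96.7x4 ≥ 144.2   (calcium)
  9.3x1 + 0.9x2 + 3.5x3 + 46.9x4 ≥ 95.1   (phosphorus)
  5.6x1 + 0.8x2 + 4.2x3 + 23.5x4 ≥ 54.1   (lysine)
  x1, x2, x3, x4 ≥ 0.
At the optimum only barley bran, meat-and-bone meal are positive (cassava meal, barley = 0). Binding constraints: calcium and lysine.
Optimal quantities: barley bran = 3.606 kg, meat-and-bone meal = 1.443 kg.
Hence cost = 0.2·3.606 + 0.9·1.443 = $2.0199.

$2.02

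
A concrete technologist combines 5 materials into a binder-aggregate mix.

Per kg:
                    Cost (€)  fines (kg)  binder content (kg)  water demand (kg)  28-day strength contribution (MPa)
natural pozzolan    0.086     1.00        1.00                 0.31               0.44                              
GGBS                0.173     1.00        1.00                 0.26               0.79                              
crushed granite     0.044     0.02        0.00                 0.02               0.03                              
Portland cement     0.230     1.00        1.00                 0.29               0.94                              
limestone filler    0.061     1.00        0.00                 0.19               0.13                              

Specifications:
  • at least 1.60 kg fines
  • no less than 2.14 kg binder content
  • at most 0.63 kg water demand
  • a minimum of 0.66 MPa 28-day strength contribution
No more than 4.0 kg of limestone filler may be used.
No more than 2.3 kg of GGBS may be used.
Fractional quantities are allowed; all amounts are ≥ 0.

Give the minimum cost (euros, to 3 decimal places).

Treat it as an LP. Let x1 = kg of natural pozzolan, x2 = kg of GGBS, x3 = kg of crushed granite, x4 = kg of Portland cement, x5 = kg of limestone filler.
Minimise 0.086x1 + 0.173x2 + 0.044x3 + 0.23x4 + 0.061x5 subject to:
  1x1 + 1x2 + 0.02x3 + 1x4 + 1x5 ≥ 1.6   (fines)
  1x1 + 1x2 + 1x4 ≥ 2.14   (binder content)
  0.31x1 + 0.26x2 + 0.02x3 + 0.29x4 + 0.19x5 ≤ 0.63   (water demand)
  0.44x1 + 0.79x2 + 0.03x3 + 0.94x4 + 0.13x5 ≥ 0.66   (28-day strength contribution)
  x5 ≤ 4
  x2 ≤ 2.3
  x1, x2, x3, x4, x5 ≥ 0.
The minimum-cost mix takes nothing from crushed granite, Portland cement, limestone filler — only natural pozzolan, GGBS. The binder content and water demand requirements are met with equality.
That vertex is x1 = 1.472, x2 = 0.668.
Hence cost = 0.086·1.472 + 0.173·0.668 = €0.24216.

€0.242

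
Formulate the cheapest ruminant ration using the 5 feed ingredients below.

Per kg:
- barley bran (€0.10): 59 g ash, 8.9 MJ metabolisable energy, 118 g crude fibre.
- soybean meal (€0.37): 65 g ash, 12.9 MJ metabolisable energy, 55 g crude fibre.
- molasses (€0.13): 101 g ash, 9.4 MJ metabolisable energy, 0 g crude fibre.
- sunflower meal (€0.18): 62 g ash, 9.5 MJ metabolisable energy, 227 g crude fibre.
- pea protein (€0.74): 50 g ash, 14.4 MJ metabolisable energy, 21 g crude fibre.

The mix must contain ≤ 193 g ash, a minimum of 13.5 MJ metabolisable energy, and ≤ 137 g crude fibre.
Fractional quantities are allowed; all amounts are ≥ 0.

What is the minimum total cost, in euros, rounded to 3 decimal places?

Let x1 = kg of barley bran, x2 = kg of soybean meal, x3 = kg of molasses, x4 = kg of sunflower meal, x5 = kg of pea protein.
min 0.1x1 + 0.37x2 + 0.13x3 + 0.18x4 + 0.74x5 s.t.:
  59x1 + 65x2 + 101x3 + 62x4 + 50x5 ≤ 193   (ash)
  8.9x1 + 12.9x2 + 9.4x3 + 9.5x4 + 14.4x5 ≥ 13.5   (metabolisable energy)
  118x1 + 55x2 + 227x4 + 21x5 ≤ 137   (crude fibre)
  x1, x2, x3, x4, x5 ≥ 0.
At the optimum only barley bran, molasses are positive (soybean meal, sunflower meal, pea protein = 0). The metabolisable energy and crude fibre requirements are met with equality.
So barley bran = 1.161 kg, molasses = 0.3369 kg.
Objective = 0.1·1.161 + 0.13·0.3369 = 0.15990.

€0.160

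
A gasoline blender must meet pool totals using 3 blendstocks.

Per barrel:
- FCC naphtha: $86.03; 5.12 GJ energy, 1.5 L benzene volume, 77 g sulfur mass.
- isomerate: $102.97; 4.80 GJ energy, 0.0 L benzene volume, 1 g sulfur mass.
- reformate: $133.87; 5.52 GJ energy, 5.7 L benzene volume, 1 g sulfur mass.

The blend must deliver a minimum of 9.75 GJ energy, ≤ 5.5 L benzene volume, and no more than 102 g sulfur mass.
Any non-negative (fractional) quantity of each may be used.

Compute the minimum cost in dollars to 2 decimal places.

Let x1 = barrels of FCC naphtha, x2 = barrels of isomerate, x3 = barrels of reformate.
Minimize 86.03x1 + 102.97x2 + 133.87x3 with:
  5.12x1 + 4.8x2 + 5.52x3 ≥ 9.75   (energy)
  1.5x1 + 5.7x3 ≤ 5.5   (benzene volume)
  77x1 + 1x2 + 1x3 ≤ 102   (sulfur mass)
  x1, x2, x3 ≥ 0.
At the optimum only FCC naphtha, isomerate are positive (reformate = 0). Binding constraints: energy and sulfur mass.
That vertex is x1 = 1.3165, x2 = 0.62695.
Cost = 86.03·1.3165 + 102.97·0.62695 = 177.8155.

$177.82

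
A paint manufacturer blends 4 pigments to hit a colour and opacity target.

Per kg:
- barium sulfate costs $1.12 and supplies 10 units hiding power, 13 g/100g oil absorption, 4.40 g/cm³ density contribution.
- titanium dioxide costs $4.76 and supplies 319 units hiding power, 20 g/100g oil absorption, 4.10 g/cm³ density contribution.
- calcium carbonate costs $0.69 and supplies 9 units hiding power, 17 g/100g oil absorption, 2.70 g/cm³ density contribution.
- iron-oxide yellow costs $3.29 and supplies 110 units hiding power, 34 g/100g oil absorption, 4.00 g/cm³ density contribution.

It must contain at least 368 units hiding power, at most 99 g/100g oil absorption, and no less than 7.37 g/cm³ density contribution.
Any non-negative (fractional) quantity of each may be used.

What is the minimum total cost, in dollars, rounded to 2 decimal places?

$6.06

Let x1 = kg of barium sulfate, x2 = kg of titanium dioxide, x3 = kg of calcium carbonate, x4 = kg of iron-oxide yellow.
min 1.12x1 + 4.76x2 + 0.69x3 + 3.29x4 s.t.:
  10x1 + 319x2 + 9x3 + 110x4 ≥ 368   (hiding power)
  13x1 + 20x2 + 17x3 + 34x4 ≤ 99   (oil absorption)
  4.4x1 + 4.1x2 + 2.7x3 + 4x4 ≥ 7.37   (density contribution)
  x1, x2, x3, x4 ≥ 0.
The cheapest feasible vertex uses only titanium dioxide, calcium carbonate; barium sulfate, iron-oxide yellow are not used. The hiding power and density contribution requirements are met with equality.
So titanium dioxide = 1.125 kg, calcium carbonate = 1.022 kg.
Total cost: 4.76·1.125 + 0.69·1.022 = 6.0602.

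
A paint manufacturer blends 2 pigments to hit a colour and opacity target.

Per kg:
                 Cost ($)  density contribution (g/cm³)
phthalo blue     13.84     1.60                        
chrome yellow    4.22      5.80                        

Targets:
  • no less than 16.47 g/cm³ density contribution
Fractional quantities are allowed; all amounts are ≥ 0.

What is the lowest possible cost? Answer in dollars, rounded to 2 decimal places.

$11.98

Let x1 = kg of phthalo blue, x2 = kg of chrome yellow.
Minimize 13.84x1 + 4.22x2 subject to:
  1.6x1 + 5.8x2 ≥ 16.47   (density contribution)
  x1, x2 ≥ 0.
The minimum-cost mix takes nothing from phthalo blue — only chrome yellow. Binding constraint: density contribution.
Optimal quantities: chrome yellow = 2.84 kg.
Total cost: 4.22·2.84 = 11.9848.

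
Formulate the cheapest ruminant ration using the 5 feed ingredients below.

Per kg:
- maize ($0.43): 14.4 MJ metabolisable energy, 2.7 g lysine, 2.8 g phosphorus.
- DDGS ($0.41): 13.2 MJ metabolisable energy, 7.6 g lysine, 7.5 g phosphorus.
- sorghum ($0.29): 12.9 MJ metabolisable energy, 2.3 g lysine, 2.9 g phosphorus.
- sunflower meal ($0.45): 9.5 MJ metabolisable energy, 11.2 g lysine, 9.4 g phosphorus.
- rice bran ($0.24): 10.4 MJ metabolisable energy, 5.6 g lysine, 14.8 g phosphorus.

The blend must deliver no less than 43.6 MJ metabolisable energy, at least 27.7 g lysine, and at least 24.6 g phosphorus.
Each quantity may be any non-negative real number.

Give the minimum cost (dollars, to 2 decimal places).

$1.17

Treat it as an LP. Let x1 = kg of maize, x2 = kg of DDGS, x3 = kg of sorghum, x4 = kg of sunflower meal, x5 = kg of rice bran.
min 0.43x1 + 0.41x2 + 0.29x3 + 0.45x4 + 0.24x5 with:
  14.4x1 + 13.2x2 + 12.9x3 + 9.5x4 + 10.4x5 ≥ 43.6   (metabolisable energy)
  2.7x1 + 7.6x2 + 2.3x3 + 11.2x4 + 5.6x5 ≥ 27.7   (lysine)
  2.8x1 + 7.5x2 + 2.9x3 + 9.4x4 + 14.8x5 ≥ 24.6   (phosphorus)
  x1, x2, x3, x4, x5 ≥ 0.
The optimal basis is {sunflower meal, rice bran}; maize, DDGS, sorghum drop out. There the metabolisable energy and lysine constraints are tight.
Optimal quantities: sunflower meal = 0.6941 kg, rice bran = 3.558 kg.
Cost = 0.45·0.6941 + 0.24·3.558 = 1.1663.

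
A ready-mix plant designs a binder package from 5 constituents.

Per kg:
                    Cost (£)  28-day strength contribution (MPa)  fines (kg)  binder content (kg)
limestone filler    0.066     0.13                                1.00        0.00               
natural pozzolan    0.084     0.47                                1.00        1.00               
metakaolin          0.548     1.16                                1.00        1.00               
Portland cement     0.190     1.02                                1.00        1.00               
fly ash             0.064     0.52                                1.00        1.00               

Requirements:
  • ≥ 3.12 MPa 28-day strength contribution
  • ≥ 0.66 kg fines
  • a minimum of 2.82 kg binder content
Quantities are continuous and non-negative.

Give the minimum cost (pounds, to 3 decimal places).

This is a linear program. Let x1 = kg of limestone filler, x2 = kg of natural pozzolan, x3 = kg of metakaolin, x4 = kg of Portland cement, x5 = kg of fly ash.
min 0.066x1 + 0.084x2 + 0.548x3 + 0.19x4 + 0.064x5 subject to:
  0.13x1 + 0.47x2 + 1.16x3 + 1.02x4 + 0.52x5 ≥ 3.12   (28-day strength contribution)
  1x1 + 1x2 + 1x3 + 1x4 + 1x5 ≥ 0.66   (fines)
  1x2 + 1x3 + 1x4 + 1x5 ≥ 2.82   (binder content)
  x1, x2, x3, x4, x5 ≥ 0.
At the optimum only fly ash is positive (limestone filler, natural pozzolan, metakaolin, Portland cement = 0). There the 28-day strength contribution constraint is tight.
So fly ash = 6 kg.
Cost = 0.064·6 = 0.38400.

£0.384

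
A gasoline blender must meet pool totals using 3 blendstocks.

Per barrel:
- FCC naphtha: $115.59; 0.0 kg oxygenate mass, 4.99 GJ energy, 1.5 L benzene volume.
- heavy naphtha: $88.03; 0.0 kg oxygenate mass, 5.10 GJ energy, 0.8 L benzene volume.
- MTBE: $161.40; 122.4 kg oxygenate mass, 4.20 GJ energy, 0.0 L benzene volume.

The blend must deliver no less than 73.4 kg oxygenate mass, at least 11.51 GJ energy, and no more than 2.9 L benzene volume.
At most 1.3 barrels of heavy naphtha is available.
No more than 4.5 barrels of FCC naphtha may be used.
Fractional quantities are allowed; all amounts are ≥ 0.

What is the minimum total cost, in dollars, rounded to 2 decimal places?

$265.93

This is a linear program. Let x1 = barrels of FCC naphtha, x2 = barrels of heavy naphtha, x3 = barrels of MTBE.
Minimise 115.59x1 + 88.03x2 + 161.4x3 s.t.:
  122.4x3 ≥ 73.4   (oxygenate mass)
  4.99x1 + 5.1x2 + 4.2x3 ≥ 11.51   (energy)
  1.5x1 + 0.8x2 ≤ 2.9   (benzene volume)
  x2 ≤ 1.3
  x1 ≤ 4.5
  x1, x2, x3 ≥ 0.
The optimal mix uses every input. There the oxygenate mass, energy, the heavy naphtha cap constraints are tight.
That vertex is x1 = 0.4732, x2 = 1.3, x3 = 0.5997.
Total cost: 115.59·0.4732 + 88.03·1.3 + 161.4·0.5997 = 265.9278.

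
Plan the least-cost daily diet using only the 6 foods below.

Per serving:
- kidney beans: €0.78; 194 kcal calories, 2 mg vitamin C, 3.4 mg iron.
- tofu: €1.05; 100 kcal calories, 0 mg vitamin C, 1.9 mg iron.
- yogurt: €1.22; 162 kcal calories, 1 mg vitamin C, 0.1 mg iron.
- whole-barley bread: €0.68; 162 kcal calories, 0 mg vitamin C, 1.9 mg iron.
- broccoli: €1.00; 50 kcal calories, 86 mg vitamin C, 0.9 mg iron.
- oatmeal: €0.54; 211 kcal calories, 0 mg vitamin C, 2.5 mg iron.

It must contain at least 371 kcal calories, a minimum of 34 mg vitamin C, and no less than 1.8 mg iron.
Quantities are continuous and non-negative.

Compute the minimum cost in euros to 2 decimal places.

€1.29

Treat it as an LP. Let x1 = servings of kidney beans, x2 = servings of tofu, x3 = servings of yogurt, x4 = servings of whole-barley bread, x5 = servings of broccoli, x6 = servings of oatmeal.
Minimize 0.78x1 + 1.05x2 + 1.22x3 + 0.68x4 + 1x5 + 0.54x6 s.t.:
  194x1 + 100x2 + 162x3 + 162x4 + 50x5 + 211x6 ≥ 371   (calories)
  2x1 + 1x3 + 86x5 ≥ 34   (vitamin C)
  3.4x1 + 1.9x2 + 0.1x3 + 1.9x4 + 0.9x5 + 2.5x6 ≥ 1.8   (iron)
  x1, x2, x3, x4, x5, x6 ≥ 0.
The cheapest feasible vertex uses only broccoli, oatmeal; kidney beans, tofu, yogurt, whole-barley bread are not used. Binding constraints: calories and vitamin C.
Optimal quantities: broccoli = 0.3953 servings, oatmeal = 1.665 servings.
Hence cost = 1·0.3953 + 0.54·1.665 = €1.2944.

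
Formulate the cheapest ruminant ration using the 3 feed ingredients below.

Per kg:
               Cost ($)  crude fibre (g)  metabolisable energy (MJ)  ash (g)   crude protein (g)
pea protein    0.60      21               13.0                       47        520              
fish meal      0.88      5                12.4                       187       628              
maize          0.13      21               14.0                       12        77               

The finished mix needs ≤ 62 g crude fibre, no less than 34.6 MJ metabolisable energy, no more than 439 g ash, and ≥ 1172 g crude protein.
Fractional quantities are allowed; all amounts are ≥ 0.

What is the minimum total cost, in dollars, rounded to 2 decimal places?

$1.37

This is a linear program. Let x1 = kg of pea protein, x2 = kg of fish meal, x3 = kg of maize.
Minimize 0.6x1 + 0.88x2 + 0.13x3 subject to:
  21x1 + 5x2 + 21x3 ≤ 62   (crude fibre)
  13x1 + 12.4x2 + 14x3 ≥ 34.6   (metabolisable energy)
  47x1 + 187x2 + 12x3 ≤ 439   (ash)
  520x1 + 628x2 + 77x3 ≥ 1172   (crude protein)
  x1, x2, x3 ≥ 0.
The optimal basis is {pea protein, maize}; fish meal drops out. The metabolisable energy and crude protein requirements are met with equality.
So pea protein = 2.189 kg, maize = 0.4389 kg.
Cost = 0.6·2.189 + 0.13·0.4389 = 1.3705.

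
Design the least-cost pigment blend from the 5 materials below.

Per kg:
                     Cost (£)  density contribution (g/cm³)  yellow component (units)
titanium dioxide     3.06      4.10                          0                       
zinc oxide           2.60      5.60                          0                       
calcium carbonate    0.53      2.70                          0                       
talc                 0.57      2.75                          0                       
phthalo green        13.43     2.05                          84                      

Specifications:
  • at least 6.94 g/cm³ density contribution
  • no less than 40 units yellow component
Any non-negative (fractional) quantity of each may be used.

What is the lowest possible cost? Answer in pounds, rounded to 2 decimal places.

Let x1 = kg of titanium dioxide, x2 = kg of zinc oxide, x3 = kg of calcium carbonate, x4 = kg of talc, x5 = kg of phthalo green.
Minimise 3.06x1 + 2.6x2 + 0.53x3 + 0.57x4 + 13.43x5 subject to:
  4.1x1 + 5.6x2 + 2.7x3 + 2.75x4 + 2.05x5 ≥ 6.94   (density contribution)
  84x5 ≥ 40   (yellow component)
  x1, x2, x3, x4, x5 ≥ 0.
The minimum-cost mix takes nothing from titanium dioxide, zinc oxide, talc — only calcium carbonate, phthalo green. Binding constraints: density contribution and yellow component.
Optimal quantities: calcium carbonate = 2.209 kg, phthalo green = 0.4762 kg.
Objective = 0.53·2.209 + 13.43·0.4762 = 7.5661.

£7.57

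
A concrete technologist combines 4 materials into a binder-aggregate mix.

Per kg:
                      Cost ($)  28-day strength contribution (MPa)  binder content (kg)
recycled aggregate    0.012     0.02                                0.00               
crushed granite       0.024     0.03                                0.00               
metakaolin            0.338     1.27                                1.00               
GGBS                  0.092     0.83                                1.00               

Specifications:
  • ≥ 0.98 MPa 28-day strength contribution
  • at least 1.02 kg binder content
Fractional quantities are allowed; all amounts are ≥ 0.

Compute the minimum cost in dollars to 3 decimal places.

$0.109

Treat it as an LP. Let x1 = kg of recycled aggregate, x2 = kg of crushed granite, x3 = kg of metakaolin, x4 = kg of GGBS.
min 0.012x1 + 0.024x2 + 0.338x3 + 0.092x4 subject to:
  0.02x1 + 0.03x2 + 1.27x3 + 0.83x4 ≥ 0.98   (28-day strength contribution)
  1x3 + 1x4 ≥ 1.02   (binder content)
  x1, x2, x3, x4 ≥ 0.
The minimum-cost mix takes nothing from recycled aggregate, crushed granite, metakaolin — only GGBS. The 28-day strength contribution requirement is met with equality.
Solving gives x4 = 1.181.
Total cost: 0.092·1.181 = 0.10865.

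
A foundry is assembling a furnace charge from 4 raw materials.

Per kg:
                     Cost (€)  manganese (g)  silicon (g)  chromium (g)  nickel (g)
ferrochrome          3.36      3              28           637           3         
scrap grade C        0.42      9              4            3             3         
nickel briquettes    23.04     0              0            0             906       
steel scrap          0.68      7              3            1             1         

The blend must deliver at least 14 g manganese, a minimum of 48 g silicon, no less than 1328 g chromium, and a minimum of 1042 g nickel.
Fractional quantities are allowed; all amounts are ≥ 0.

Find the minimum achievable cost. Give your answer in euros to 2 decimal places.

Set it up as a linear program. Let x1 = kg of ferrochrome, x2 = kg of scrap grade C, x3 = kg of nickel briquettes, x4 = kg of steel scrap.
Minimise 3.36x1 + 0.42x2 + 23.04x3 + 0.68x4 subject to:
  3x1 + 9x2 + 7x4 ≥ 14   (manganese)
  28x1 + 4x2 + 3x4 ≥ 48   (silicon)
  637x1 + 3x2 + 1x4 ≥ 1328   (chromium)
  3x1 + 3x2 + 906x3 + 1x4 ≥ 1042   (nickel)
  x1, x2, x3, x4 ≥ 0.
The optimal basis is {ferrochrome, scrap grade C, nickel briquettes}; steel scrap drops out. There the manganese, chromium, nickel constraints are tight.
That vertex is x1 = 2.0807, x2 = 0.86198, x3 = 1.1404.
Hence cost = 3.36·2.0807 + 0.42·0.86198 + 23.04·1.1404 = €33.6280.

€33.63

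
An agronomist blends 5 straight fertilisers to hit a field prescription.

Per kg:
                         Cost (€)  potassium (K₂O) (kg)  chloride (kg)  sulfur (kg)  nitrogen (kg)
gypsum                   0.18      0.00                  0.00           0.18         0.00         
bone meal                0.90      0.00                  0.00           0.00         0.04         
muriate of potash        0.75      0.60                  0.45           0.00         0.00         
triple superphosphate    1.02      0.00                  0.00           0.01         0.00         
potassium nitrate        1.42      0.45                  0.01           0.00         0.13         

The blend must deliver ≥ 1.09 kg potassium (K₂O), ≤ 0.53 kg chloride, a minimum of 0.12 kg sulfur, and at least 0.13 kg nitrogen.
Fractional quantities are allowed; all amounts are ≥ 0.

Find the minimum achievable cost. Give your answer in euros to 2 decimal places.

Treat it as an LP. Let x1 = kg of gypsum, x2 = kg of bone meal, x3 = kg of muriate of potash, x4 = kg of triple superphosphate, x5 = kg of potassium nitrate.
Minimize 0.18x1 + 0.9x2 + 0.75x3 + 1.02x4 + 1.42x5 subject to:
  0.6x3 + 0.45x5 ≥ 1.09   (potassium (K₂O))
  0.45x3 + 0.01x5 ≤ 0.53   (chloride)
  0.18x1 + 0.01x4 ≥ 0.12   (sulfur)
  0.04x2 + 0.13x5 ≥ 0.13   (nitrogen)
  x1, x2, x3, x4, x5 ≥ 0.
At the optimum only gypsum, muriate of potash, potassium nitrate are positive (bone meal, triple superphosphate = 0). The potassium (K₂O), sulfur, nitrogen requirements are met with equality.
So gypsum = 0.6667 kg, muriate of potash = 1.067 kg, potassium nitrate = 1 kg.
Objective = 0.18·0.6667 + 0.75·1.067 + 1.42·1 = 2.3403.

€2.34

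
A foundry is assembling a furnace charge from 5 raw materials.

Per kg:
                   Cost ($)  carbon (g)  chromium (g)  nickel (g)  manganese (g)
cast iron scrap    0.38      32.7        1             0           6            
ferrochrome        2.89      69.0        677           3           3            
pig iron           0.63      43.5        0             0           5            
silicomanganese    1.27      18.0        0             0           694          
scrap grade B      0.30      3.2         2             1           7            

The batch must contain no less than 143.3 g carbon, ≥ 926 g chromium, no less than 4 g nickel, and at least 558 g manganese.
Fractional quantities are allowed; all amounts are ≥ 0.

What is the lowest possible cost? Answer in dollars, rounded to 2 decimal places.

$5.36

Let x1 = kg of cast iron scrap, x2 = kg of ferrochrome, x3 = kg of pig iron, x4 = kg of silicomanganese, x5 = kg of scrap grade B.
min 0.38x1 + 2.89x2 + 0.63x3 + 1.27x4 + 0.3x5 with:
  32.7x1 + 69x2 + 43.5x3 + 18x4 + 3.2x5 ≥ 143.3   (carbon)
  1x1 + 677x2 + 2x5 ≥ 926   (chromium)
  3x2 + 1x5 ≥ 4   (nickel)
  6x1 + 3x2 + 5x3 + 694x4 + 7x5 ≥ 558   (manganese)
  x1, x2, x3, x4, x5 ≥ 0.
The minimum-cost mix takes nothing from pig iron, scrap grade B — only cast iron scrap, ferrochrome, silicomanganese. The carbon, chromium, manganese requirements are met with equality.
That vertex is x1 = 1.06513, x2 = 1.36623, x4 = 0.78892.
Cost = 0.38·1.06513 + 2.89·1.36623 + 1.27·0.78892 = 5.3551.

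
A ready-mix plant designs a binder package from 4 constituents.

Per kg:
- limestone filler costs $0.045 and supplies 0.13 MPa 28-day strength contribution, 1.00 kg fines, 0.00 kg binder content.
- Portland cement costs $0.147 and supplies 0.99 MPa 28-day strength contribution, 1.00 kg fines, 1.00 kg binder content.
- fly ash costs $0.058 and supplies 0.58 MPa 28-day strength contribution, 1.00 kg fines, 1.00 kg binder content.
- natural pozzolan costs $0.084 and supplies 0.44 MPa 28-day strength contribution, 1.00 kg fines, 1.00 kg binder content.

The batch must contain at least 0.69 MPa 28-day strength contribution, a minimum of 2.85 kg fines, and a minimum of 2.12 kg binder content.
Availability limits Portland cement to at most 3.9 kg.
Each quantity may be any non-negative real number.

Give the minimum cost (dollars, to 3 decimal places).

This is a linear program. Let x1 = kg of limestone filler, x2 = kg of Portland cement, x3 = kg of fly ash, x4 = kg of natural pozzolan.
min 0.045x1 + 0.147x2 + 0.058x3 + 0.084x4 with:
  0.13x1 + 0.99x2 + 0.58x3 + 0.44x4 ≥ 0.69   (28-day strength contribution)
  1x1 + 1x2 + 1x3 + 1x4 ≥ 2.85   (fines)
  1x2 + 1x3 + 1x4 ≥ 2.12   (binder content)
  x2 ≤ 3.9
  x1, x2, x3, x4 ≥ 0.
The cheapest feasible vertex uses only limestone filler, fly ash; Portland cement, natural pozzolan are not used. Binding constraints: fines and binder content.
That vertex is x1 = 0.73, x3 = 2.12.
Hence cost = 0.045·0.73 + 0.058·2.12 = $0.15581.

$0.156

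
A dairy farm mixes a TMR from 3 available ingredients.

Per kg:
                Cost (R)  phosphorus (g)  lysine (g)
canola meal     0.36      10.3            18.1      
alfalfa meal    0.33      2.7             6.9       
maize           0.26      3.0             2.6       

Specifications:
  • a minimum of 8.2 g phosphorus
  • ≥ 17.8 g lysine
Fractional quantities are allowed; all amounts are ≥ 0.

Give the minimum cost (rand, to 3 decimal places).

R0.354

Let x1 = kg of canola meal, x2 = kg of alfalfa meal, x3 = kg of maize.
Minimise 0.36x1 + 0.33x2 + 0.26x3 s.t.:
  10.3x1 + 2.7x2 + 3x3 ≥ 8.2   (phosphorus)
  18.1x1 + 6.9x2 + 2.6x3 ≥ 17.8   (lysine)
  x1, x2, x3 ≥ 0.
The optimal basis is {canola meal}; alfalfa meal, maize drop out. The lysine requirement is met with equality.
So canola meal = 0.9834 kg.
Objective = 0.36·0.9834 = 0.35402.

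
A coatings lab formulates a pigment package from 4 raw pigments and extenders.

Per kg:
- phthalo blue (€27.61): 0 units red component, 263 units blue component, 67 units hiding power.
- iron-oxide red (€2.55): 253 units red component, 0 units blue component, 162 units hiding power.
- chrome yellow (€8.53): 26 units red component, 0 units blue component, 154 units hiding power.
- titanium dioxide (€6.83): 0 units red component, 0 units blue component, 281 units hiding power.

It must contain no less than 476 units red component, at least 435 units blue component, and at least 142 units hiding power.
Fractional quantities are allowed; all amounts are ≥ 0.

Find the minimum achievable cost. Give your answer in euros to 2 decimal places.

Let x1 = kg of phthalo blue, x2 = kg of iron-oxide red, x3 = kg of chrome yellow, x4 = kg of titanium dioxide.
min 27.61x1 + 2.55x2 + 8.53x3 + 6.83x4 subject to:
  253x2 + 26x3 ≥ 476   (red component)
  263x1 ≥ 435   (blue component)
  67x1 + 162x2 + 154x3 + 281x4 ≥ 142   (hiding power)
  x1, x2, x3, x4 ≥ 0.
The minimum-cost mix takes nothing from chrome yellow, titanium dioxide — only phthalo blue, iron-oxide red. The red component and blue component requirements are met with equality.
That vertex is x1 = 1.654, x2 = 1.881.
Objective = 27.61·1.654 + 2.55·1.881 = 50.4635.

€50.46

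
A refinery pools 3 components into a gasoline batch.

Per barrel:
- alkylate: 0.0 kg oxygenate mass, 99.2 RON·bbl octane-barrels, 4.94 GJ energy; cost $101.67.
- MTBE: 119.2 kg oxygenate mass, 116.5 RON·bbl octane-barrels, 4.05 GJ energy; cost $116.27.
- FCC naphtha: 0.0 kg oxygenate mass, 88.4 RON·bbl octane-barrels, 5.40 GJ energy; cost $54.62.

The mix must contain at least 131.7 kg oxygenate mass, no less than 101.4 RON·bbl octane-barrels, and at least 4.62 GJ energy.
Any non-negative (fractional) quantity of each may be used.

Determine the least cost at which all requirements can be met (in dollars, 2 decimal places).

Let x1 = barrels of alkylate, x2 = barrels of MTBE, x3 = barrels of FCC naphtha.
min 101.67x1 + 116.27x2 + 54.62x3 with:
  119.2x2 ≥ 131.7   (oxygenate mass)
  99.2x1 + 116.5x2 + 88.4x3 ≥ 101.4   (octane-barrels)
  4.94x1 + 4.05x2 + 5.4x3 ≥ 4.62   (energy)
  x1, x2, x3 ≥ 0.
The minimum-cost mix takes nothing from alkylate — only MTBE, FCC naphtha. The oxygenate mass and energy requirements are met with equality.
Optimal quantities: MTBE = 1.10487 barrels, FCC naphtha = 0.0269062 barrels.
Total cost: 116.27·1.10487 + 54.62·0.0269062 = 129.9329.

$129.93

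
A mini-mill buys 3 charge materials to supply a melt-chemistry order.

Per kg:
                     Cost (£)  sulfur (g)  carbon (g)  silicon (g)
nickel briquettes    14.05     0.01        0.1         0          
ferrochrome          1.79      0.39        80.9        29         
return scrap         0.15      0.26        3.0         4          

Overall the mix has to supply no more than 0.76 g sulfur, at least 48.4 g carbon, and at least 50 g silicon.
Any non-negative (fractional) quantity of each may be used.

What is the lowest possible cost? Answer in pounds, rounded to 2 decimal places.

£3.05

This is a linear program. Let x1 = kg of nickel briquettes, x2 = kg of ferrochrome, x3 = kg of return scrap.
min 14.05x1 + 1.79x2 + 0.15x3 subject to:
  0.01x1 + 0.39x2 + 0.26x3 ≤ 0.76   (sulfur)
  0.1x1 + 80.9x2 + 3x3 ≥ 48.4   (carbon)
  29x2 + 4x3 ≥ 50   (silicon)
  x1, x2, x3 ≥ 0.
At the optimum only ferrochrome, return scrap are positive (nickel briquettes = 0). There the sulfur and silicon constraints are tight.
So ferrochrome = 1.666 kg, return scrap = 0.4247 kg.
Total cost: 1.79·1.666 + 0.15·0.4247 = 3.0458.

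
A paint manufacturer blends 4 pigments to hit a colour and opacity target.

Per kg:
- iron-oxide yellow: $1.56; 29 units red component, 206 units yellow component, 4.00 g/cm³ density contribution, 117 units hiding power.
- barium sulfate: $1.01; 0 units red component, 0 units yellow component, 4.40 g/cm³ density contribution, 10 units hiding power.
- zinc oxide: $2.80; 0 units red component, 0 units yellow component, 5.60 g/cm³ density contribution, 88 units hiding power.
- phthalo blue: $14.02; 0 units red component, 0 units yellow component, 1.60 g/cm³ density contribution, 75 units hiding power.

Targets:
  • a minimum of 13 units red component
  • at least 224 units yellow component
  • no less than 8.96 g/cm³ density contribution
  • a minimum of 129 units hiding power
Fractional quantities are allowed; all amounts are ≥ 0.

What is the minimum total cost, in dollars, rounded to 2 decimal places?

$2.75

Let x1 = kg of iron-oxide yellow, x2 = kg of barium sulfate, x3 = kg of zinc oxide, x4 = kg of phthalo blue.
min 1.56x1 + 1.01x2 + 2.8x3 + 14.02x4 subject to:
  29x1 ≥ 13   (red component)
  206x1 ≥ 224   (yellow component)
  4x1 + 4.4x2 + 5.6x3 + 1.6x4 ≥ 8.96   (density contribution)
  117x1 + 10x2 + 88x3 + 75x4 ≥ 129   (hiding power)
  x1, x2, x3, x4 ≥ 0.
The minimum-cost mix takes nothing from zinc oxide, phthalo blue — only iron-oxide yellow, barium sulfate. The yellow component and density contribution requirements are met with equality.
So iron-oxide yellow = 1.087 kg, barium sulfate = 1.048 kg.
Hence cost = 1.56·1.087 + 1.01·1.048 = $2.7542.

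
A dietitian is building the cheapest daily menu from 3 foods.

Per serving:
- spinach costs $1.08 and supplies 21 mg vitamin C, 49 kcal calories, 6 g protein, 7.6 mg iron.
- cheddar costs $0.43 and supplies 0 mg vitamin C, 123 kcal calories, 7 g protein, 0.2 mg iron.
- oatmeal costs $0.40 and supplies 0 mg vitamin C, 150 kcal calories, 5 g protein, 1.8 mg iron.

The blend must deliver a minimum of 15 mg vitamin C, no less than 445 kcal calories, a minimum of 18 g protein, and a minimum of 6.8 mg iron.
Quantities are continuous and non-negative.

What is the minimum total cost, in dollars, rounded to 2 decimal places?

Let x1 = servings of spinach, x2 = servings of cheddar, x3 = servings of oatmeal.
min 1.08x1 + 0.43x2 + 0.4x3 subject to:
  21x1 ≥ 15   (vitamin C)
  49x1 + 123x2 + 150x3 ≥ 445   (calories)
  6x1 + 7x2 + 5x3 ≥ 18   (protein)
  7.6x1 + 0.2x2 + 1.8x3 ≥ 6.8   (iron)
  x1, x2, x3 ≥ 0.
The optimal mix uses every input. The vitamin C, calories, protein requirements are met with equality.
That vertex is x1 = 0.7143, x2 = 0.01642, x3 = 2.72.
Cost = 1.08·0.7143 + 0.43·0.01642 + 0.4·2.72 = 1.8665.

$1.87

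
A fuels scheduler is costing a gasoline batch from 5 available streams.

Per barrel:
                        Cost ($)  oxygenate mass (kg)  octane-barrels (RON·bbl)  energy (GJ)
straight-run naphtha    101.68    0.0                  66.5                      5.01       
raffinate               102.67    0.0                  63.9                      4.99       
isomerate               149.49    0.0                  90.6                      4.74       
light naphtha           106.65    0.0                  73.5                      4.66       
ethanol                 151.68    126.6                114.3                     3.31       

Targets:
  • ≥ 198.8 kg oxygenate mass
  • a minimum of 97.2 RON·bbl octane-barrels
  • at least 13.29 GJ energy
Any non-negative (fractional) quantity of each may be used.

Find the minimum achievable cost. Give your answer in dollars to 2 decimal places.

Let x1 = barrels of straight-run naphtha, x2 = barrels of raffinate, x3 = barrels of isomerate, x4 = barrels of light naphtha, x5 = barrels of ethanol.
Minimise 101.68x1 + 102.67x2 + 149.49x3 + 106.65x4 + 151.68x5 s.t.:
  126.6x5 ≥ 198.8   (oxygenate mass)
  66.5x1 + 63.9x2 + 90.6x3 + 73.5x4 + 114.3x5 ≥ 97.2   (octane-barrels)
  5.01x1 + 4.99x2 + 4.74x3 + 4.66x4 + 3.31x5 ≥ 13.29   (energy)
  x1, x2, x3, x4, x5 ≥ 0.
The minimum-cost mix takes nothing from raffinate, isomerate, light naphtha — only straight-run naphtha, ethanol. The oxygenate mass and energy requirements are met with equality.
So straight-run naphtha = 1.6152 barrels, ethanol = 1.5703 barrels.
Cost = 101.68·1.6152 + 151.68·1.5703 = 402.4166.

$402.42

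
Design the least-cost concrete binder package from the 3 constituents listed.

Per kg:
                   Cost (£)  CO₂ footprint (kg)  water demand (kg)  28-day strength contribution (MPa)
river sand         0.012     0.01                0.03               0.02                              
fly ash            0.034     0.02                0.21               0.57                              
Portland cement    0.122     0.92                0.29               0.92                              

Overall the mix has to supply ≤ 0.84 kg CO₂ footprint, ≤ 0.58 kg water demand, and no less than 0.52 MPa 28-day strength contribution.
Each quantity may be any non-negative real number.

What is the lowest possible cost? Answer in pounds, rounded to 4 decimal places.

Treat it as an LP. Let x1 = kg of river sand, x2 = kg of fly ash, x3 = kg of Portland cement.
min 0.012x1 + 0.034x2 + 0.122x3 with:
  0.01x1 + 0.02x2 + 0.92x3 ≤ 0.84   (CO₂ footprint)
  0.03x1 + 0.21x2 + 0.29x3 ≤ 0.58   (water demand)
  0.02x1 + 0.57x2 + 0.92x3 ≥ 0.52   (28-day strength contribution)
  x1, x2, x3 ≥ 0.
At the optimum only fly ash is positive (river sand, Portland cement = 0). There the 28-day strength contribution constraint is tight.
So fly ash = 0.9123 kg.
Cost = 0.034·0.9123 = 0.031018.

£0.0310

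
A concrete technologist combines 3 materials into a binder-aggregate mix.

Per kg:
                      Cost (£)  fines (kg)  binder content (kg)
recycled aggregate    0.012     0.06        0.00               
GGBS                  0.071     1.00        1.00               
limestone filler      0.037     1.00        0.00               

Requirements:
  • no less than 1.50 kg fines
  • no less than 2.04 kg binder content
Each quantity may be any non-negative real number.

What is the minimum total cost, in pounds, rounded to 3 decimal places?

£0.145

Let x1 = kg of recycled aggregate, x2 = kg of GGBS, x3 = kg of limestone filler.
Minimise 0.012x1 + 0.071x2 + 0.037x3 s.t.:
  0.06x1 + 1x2 + 1x3 ≥ 1.5   (fines)
  1x2 ≥ 2.04   (binder content)
  x1, x2, x3 ≥ 0.
The optimal basis is {GGBS}; recycled aggregate, limestone filler drop out. Binding constraint: binder content.
So GGBS = 2.04 kg.
Hence cost = 0.071·2.04 = £0.14484.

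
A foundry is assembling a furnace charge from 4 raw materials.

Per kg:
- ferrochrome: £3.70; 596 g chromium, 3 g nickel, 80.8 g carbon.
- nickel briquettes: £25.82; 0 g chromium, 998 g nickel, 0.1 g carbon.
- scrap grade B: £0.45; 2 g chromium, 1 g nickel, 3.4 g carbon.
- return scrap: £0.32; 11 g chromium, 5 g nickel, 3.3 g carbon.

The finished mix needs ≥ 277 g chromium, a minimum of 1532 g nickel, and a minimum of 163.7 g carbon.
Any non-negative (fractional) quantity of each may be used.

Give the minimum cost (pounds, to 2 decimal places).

Let x1 = kg of ferrochrome, x2 = kg of nickel briquettes, x3 = kg of scrap grade B, x4 = kg of return scrap.
Minimize 3.7x1 + 25.82x2 + 0.45x3 + 0.32x4 subject to:
  596x1 + 2x3 + 11x4 ≥ 277   (chromium)
  3x1 + 998x2 + 1x3 + 5x4 ≥ 1532   (nickel)
  80.8x1 + 0.1x2 + 3.4x3 + 3.3x4 ≥ 163.7   (carbon)
  x1, x2, x3, x4 ≥ 0.
The optimal basis is {ferrochrome, nickel briquettes}; scrap grade B, return scrap drop out. Binding constraints: nickel and carbon.
Optimal quantities: ferrochrome = 2.024 kg, nickel briquettes = 1.529 kg.
Cost = 3.7·2.024 + 25.82·1.529 = 46.9676.

£46.97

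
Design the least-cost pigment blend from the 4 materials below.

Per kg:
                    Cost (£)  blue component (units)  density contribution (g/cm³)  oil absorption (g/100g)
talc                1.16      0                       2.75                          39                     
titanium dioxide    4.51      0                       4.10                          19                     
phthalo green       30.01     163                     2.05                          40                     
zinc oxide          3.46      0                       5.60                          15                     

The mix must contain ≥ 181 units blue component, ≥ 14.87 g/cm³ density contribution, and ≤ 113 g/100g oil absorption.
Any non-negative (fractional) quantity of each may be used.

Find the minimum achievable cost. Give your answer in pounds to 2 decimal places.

£40.51

Let x1 = kg of talc, x2 = kg of titanium dioxide, x3 = kg of phthalo green, x4 = kg of zinc oxide.
Minimise 1.16x1 + 4.51x2 + 30.01x3 + 3.46x4 subject to:
  163x3 ≥ 181   (blue component)
  2.75x1 + 4.1x2 + 2.05x3 + 5.6x4 ≥ 14.87   (density contribution)
  39x1 + 19x2 + 40x3 + 15x4 ≤ 113   (oil absorption)
  x1, x2, x3, x4 ≥ 0.
The minimum-cost mix takes nothing from titanium dioxide — only talc, phthalo green, zinc oxide. Binding constraints: blue component, density contribution, oil absorption.
Optimal quantities: talc = 1.1017 kg, phthalo green = 1.1104 kg, zinc oxide = 1.7079 kg.
Cost = 1.16·1.1017 + 30.01·1.1104 + 3.46·1.7079 = 40.5104.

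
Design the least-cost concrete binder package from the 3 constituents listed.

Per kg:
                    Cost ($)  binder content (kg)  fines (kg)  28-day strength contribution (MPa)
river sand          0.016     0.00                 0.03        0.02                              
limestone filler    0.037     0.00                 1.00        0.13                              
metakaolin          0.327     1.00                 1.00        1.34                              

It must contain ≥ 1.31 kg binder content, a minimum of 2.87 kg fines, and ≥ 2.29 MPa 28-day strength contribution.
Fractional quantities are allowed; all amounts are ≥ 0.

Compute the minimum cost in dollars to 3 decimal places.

This is a linear program. Let x1 = kg of river sand, x2 = kg of limestone filler, x3 = kg of metakaolin.
min 0.016x1 + 0.037x2 + 0.327x3 s.t.:
  1x3 ≥ 1.31   (binder content)
  0.03x1 + 1x2 + 1x3 ≥ 2.87   (fines)
  0.02x1 + 0.13x2 + 1.34x3 ≥ 2.29   (28-day strength contribution)
  x1, x2, x3 ≥ 0.
The optimal basis is {limestone filler, metakaolin}; river sand drops out. Binding constraints: fines and 28-day strength contribution.
So limestone filler = 1.286 kg, metakaolin = 1.584 kg.
Cost = 0.037·1.286 + 0.327·1.584 = 0.56555.

$0.566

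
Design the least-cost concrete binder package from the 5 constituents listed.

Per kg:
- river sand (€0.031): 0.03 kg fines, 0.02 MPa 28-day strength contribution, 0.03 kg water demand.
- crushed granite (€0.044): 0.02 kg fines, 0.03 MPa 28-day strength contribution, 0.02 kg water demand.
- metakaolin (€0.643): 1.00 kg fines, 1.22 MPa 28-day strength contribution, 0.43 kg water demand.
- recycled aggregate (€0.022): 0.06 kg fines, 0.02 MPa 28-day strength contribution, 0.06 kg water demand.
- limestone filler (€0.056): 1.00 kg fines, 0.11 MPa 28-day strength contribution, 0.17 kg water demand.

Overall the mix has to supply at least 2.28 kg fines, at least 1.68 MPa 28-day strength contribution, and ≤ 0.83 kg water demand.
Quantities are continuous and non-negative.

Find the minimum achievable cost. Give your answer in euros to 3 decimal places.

€0.882

Set it up as a linear program. Let x1 = kg of river sand, x2 = kg of crushed granite, x3 = kg of metakaolin, x4 = kg of recycled aggregate, x5 = kg of limestone filler.
min 0.031x1 + 0.044x2 + 0.643x3 + 0.022x4 + 0.056x5 subject to:
  0.03x1 + 0.02x2 + 1x3 + 0.06x4 + 1x5 ≥ 2.28   (fines)
  0.02x1 + 0.03x2 + 1.22x3 + 0.02x4 + 0.11x5 ≥ 1.68   (28-day strength contribution)
  0.03x1 + 0.02x2 + 0.43x3 + 0.06x4 + 0.17x5 ≤ 0.83   (water demand)
  x1, x2, x3, x4, x5 ≥ 0.
At the optimum only metakaolin, limestone filler are positive (river sand, crushed granite, recycled aggregate = 0). There the 28-day strength contribution and water demand constraints are tight.
Optimal quantities: metakaolin = 1.214 kg, limestone filler = 1.813 kg.
Cost = 0.643·1.214 + 0.056·1.813 = 0.88213.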